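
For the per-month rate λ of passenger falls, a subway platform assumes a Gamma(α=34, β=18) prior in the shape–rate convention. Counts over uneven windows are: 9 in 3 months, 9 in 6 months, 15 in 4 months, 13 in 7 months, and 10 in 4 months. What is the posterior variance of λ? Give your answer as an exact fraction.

5/98

Total count: 9 + 9 + 15 + 13 + 10 = 56.
Total exposure: 3 + 6 + 4 + 7 + 4 = 24 months.
Conjugate update: add total count to the shape and total exposure to the rate, giving Gamma(90, 42).
Posterior variance = α'/β'² = 90/1764 = 5/98.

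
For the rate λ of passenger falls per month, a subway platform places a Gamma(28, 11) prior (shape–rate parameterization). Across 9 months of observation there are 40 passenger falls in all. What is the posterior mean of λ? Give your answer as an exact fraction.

17/5

Total count 40 over total exposure 9 months.
Posterior: α' = 28 + 40 = 68, β' = 11 + 9 = 20.
Posterior mean = α'/β' = 68/20 = 17/5.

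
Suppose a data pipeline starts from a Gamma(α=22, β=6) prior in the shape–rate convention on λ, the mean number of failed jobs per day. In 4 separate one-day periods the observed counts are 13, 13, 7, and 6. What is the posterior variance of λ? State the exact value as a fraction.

61/100

Total count: 13 + 13 + 7 + 6 = 39.
Total exposure: 4 days.
Gamma(α, β) with Poisson data over total exposure Σt gives posterior Gamma(α+Σx, β+Σt) = Gamma(61, 10).
Posterior variance = α'/β'² = 61/100.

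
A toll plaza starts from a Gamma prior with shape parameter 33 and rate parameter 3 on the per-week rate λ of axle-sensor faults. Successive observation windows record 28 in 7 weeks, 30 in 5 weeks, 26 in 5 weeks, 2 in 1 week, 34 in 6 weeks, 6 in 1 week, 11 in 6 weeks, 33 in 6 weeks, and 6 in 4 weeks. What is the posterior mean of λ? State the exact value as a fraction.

Total count: 28 + 30 + 26 + 2 + 34 + 6 + 11 + 33 + 6 = 176.
Total exposure: 7 + 5 + 5 + 1 + 6 + 1 + 6 + 6 + 4 = 41 weeks.
The Gamma prior is conjugate for the Poisson rate, so λ | data ~ Gamma(33+176, 3+41) = Gamma(209, 44).
Posterior mean = α'/β' = 209/44 = 19/4.

19/4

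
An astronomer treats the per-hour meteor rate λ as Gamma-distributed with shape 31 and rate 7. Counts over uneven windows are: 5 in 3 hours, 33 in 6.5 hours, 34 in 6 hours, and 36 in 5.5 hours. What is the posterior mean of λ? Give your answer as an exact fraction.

139/28

Total count: 5 + 33 + 34 + 36 = 108.
Total exposure: 3 + 6.5 + 6 + 5.5 = 21 hours.
By Gamma–Poisson conjugacy, the posterior is Gamma(α + Σx, β + Σt) = Gamma(31 + 108, 7 + 21) = Gamma(139, 28).
Posterior mean = α'/β' = 139/28.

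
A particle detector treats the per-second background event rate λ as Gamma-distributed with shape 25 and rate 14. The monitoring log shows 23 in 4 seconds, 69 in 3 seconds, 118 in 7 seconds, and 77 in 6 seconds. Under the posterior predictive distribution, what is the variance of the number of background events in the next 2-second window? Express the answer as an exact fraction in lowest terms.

5616/289

Total count: 23 + 69 + 118 + 77 = 287.
Total exposure: 4 + 3 + 7 + 6 = 20 seconds.
The Gamma prior is conjugate for the Poisson rate, so λ | data ~ Gamma(25+287, 14+20) = Gamma(312, 34).
The posterior predictive for a window of length T is Negative Binomial with variance T·α'·(β'+T)/β'² = 2·312·36/1156 = 5616/289.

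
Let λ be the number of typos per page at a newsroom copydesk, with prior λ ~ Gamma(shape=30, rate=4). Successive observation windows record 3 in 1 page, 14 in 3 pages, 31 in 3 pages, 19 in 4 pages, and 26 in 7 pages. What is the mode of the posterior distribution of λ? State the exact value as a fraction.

Total count: 3 + 14 + 31 + 19 + 26 = 93.
Total exposure: 1 + 3 + 3 + 4 + 7 = 18 pages.
Conjugate update: add total count to the shape and total exposure to the rate, giving Gamma(123, 22).
Posterior mode = (α'−1)/β' = 122/22 = 61/11.

61/11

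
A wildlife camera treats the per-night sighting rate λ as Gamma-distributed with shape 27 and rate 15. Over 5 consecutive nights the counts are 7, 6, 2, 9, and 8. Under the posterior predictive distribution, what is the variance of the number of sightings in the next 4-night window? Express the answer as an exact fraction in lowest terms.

354/25

Total count: 7 + 6 + 2 + 9 + 8 = 32.
Total exposure: 5 nights.
The Gamma prior is conjugate for the Poisson rate, so λ | data ~ Gamma(27+32, 15+5) = Gamma(59, 20).
The posterior predictive for a window of length T is Negative Binomial with variance T·α'·(β'+T)/β'² = 4·59·24/400 = 354/25.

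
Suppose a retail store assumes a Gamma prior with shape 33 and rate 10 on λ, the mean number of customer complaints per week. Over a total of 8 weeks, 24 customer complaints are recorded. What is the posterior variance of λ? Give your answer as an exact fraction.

Total count 24 over total exposure 8 weeks.
Posterior: α' = 33 + 24 = 57, β' = 10 + 8 = 18.
Posterior variance = α'/β'² = 57/324 = 19/108.

19/108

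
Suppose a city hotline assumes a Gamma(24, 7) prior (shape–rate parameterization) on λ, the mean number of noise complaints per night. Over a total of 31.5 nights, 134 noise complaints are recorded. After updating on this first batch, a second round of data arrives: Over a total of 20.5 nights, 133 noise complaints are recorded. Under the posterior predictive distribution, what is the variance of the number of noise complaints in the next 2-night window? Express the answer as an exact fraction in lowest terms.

Total count 134 over total exposure 31.5 nights.
After the first batch: Gamma(24 + 134, 7 + 31.5) = Gamma(158, 77/2).
Total count 133 over total exposure 20.5 nights.
After the second batch: Gamma(158 + 133, 77/2 + 20.5) = Gamma(291, 59).
The posterior predictive for a window of length T is Negative Binomial with variance T·α'·(β'+T)/β'² = 2·291·61/3481 = 35502/3481.

35502/3481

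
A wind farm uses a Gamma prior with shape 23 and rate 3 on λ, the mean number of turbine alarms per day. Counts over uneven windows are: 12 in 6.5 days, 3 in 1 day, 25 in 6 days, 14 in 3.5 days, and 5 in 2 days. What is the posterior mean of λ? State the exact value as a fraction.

41/11

Total count: 12 + 3 + 25 + 14 + 5 = 59.
Total exposure: 6.5 + 1 + 6 + 3.5 + 2 = 19 days.
The Gamma prior is conjugate for the Poisson rate, so λ | data ~ Gamma(23+59, 3+19) = Gamma(82, 22).
Posterior mean = α'/β' = 82/22 = 41/11.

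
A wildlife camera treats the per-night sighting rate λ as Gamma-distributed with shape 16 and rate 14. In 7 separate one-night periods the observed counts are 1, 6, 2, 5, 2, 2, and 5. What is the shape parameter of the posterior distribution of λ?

Total count: 1 + 6 + 2 + 5 + 2 + 2 + 5 = 23.
Total exposure: 7 nights.
Posterior: α' = 16 + 23 = 39, β' = 14 + 7 = 21.

39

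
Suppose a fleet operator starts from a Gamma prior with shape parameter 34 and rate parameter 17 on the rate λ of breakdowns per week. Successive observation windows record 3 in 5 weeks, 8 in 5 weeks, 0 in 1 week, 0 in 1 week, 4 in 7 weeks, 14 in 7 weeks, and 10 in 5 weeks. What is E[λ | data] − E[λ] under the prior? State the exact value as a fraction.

Total count: 3 + 8 + 0 + 0 + 4 + 14 + 10 = 39.
Total exposure: 5 + 5 + 1 + 1 + 7 + 7 + 5 = 31 weeks.
By Gamma–Poisson conjugacy, the posterior is Gamma(α + Σx, β + Σt) = Gamma(34 + 39, 17 + 31) = Gamma(73, 48).
Posterior mean = 73/48 = 73/48; prior mean = 34/17 = 2. Difference = 73/48 − 2 = -23/48.

-23/48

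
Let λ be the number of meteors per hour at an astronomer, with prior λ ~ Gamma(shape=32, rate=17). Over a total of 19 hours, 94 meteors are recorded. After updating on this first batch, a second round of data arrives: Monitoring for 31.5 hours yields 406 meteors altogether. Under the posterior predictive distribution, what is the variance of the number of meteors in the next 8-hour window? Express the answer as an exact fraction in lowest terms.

1285312/18225

Total count 94 over total exposure 19 hours.
After the first batch: Gamma(32 + 94, 17 + 19) = Gamma(126, 36).
Total count 406 over total exposure 31.5 hours.
After the second batch: Gamma(126 + 406, 36 + 31.5) = Gamma(532, 135/2).
The posterior predictive for a window of length T is Negative Binomial with variance T·α'·(β'+T)/β'² = 8·532·(151/2)/(18225/4) = 1285312/18225.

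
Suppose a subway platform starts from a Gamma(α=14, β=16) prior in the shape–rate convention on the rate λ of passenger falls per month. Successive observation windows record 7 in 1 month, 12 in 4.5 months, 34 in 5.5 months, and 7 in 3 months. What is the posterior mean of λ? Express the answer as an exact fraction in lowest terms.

37/15

Total count: 7 + 12 + 34 + 7 = 60.
Total exposure: 1 + 4.5 + 5.5 + 3 = 14 months.
By Gamma–Poisson conjugacy, the posterior is Gamma(α + Σx, β + Σt) = Gamma(14 + 60, 16 + 14) = Gamma(74, 30).
Posterior mean = α'/β' = 74/30 = 37/15.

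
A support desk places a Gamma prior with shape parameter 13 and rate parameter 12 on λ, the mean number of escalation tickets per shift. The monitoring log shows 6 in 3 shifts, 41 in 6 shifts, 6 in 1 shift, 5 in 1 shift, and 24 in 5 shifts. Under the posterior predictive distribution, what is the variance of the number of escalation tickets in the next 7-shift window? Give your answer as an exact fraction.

Total count: 6 + 41 + 6 + 5 + 24 = 82.
Total exposure: 3 + 6 + 1 + 1 + 5 = 16 shifts.
By Gamma–Poisson conjugacy, the posterior is Gamma(α + Σx, β + Σt) = Gamma(13 + 82, 12 + 16) = Gamma(95, 28).
The posterior predictive for a window of length T is Negative Binomial with variance T·α'·(β'+T)/β'² = 7·95·35/784 = 475/16.

475/16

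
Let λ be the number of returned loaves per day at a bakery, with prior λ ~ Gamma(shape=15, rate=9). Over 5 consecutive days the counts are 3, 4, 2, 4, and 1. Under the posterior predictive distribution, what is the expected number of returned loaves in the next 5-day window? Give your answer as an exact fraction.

145/14

Total count: 3 + 4 + 2 + 4 + 1 = 14.
Total exposure: 5 days.
The Gamma prior is conjugate for the Poisson rate, so λ | data ~ Gamma(15+14, 9+5) = Gamma(29, 14).
Predictive mean over a 5-day window = T·E[λ|data] = 5·29/14 = 145/14.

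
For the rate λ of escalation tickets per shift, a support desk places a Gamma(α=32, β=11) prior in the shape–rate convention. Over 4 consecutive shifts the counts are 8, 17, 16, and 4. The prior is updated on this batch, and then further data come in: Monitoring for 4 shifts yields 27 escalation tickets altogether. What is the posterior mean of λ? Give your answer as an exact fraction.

104/19

Total count: 8 + 17 + 16 + 4 = 45.
Total exposure: 4 shifts.
After the first batch: Gamma(32 + 45, 11 + 4) = Gamma(77, 15).
Total count 27 over total exposure 4 shifts.
After the second batch: Gamma(77 + 27, 15 + 4) = Gamma(104, 19).
Posterior mean = α'/β' = 104/19.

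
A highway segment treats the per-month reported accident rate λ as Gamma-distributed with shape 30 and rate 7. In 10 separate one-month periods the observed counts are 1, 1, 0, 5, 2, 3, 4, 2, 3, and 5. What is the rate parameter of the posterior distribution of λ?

Total count: 1 + 1 + 0 + 5 + 2 + 3 + 4 + 2 + 3 + 5 = 26.
Total exposure: 10 months.
The Gamma prior is conjugate for the Poisson rate, so λ | data ~ Gamma(30+26, 7+10) = Gamma(56, 17).

17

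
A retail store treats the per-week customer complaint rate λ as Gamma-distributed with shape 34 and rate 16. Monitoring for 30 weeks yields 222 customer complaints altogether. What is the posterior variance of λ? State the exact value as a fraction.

Total count 222 over total exposure 30 weeks.
By Gamma–Poisson conjugacy, the posterior is Gamma(α + Σx, β + Σt) = Gamma(34 + 222, 16 + 30) = Gamma(256, 46).
Posterior variance = α'/β'² = 256/2116 = 64/529.

64/529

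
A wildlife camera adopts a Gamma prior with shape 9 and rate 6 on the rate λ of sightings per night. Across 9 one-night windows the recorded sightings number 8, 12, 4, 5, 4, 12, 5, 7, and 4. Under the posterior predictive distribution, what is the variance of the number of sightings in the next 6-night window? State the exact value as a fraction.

Total count: 8 + 12 + 4 + 5 + 4 + 12 + 5 + 7 + 4 = 61.
Total exposure: 9 nights.
The Gamma prior is conjugate for the Poisson rate, so λ | data ~ Gamma(9+61, 6+9) = Gamma(70, 15).
The posterior predictive for a window of length T is Negative Binomial with variance T·α'·(β'+T)/β'² = 6·70·21/225 = 196/5.

196/5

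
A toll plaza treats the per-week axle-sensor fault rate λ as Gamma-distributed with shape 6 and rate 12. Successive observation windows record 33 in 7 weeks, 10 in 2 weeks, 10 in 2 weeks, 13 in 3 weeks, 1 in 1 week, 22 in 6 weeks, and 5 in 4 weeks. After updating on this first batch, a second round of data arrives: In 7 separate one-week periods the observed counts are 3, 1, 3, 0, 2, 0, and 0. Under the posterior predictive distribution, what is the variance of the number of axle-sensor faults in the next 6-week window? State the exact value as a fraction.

8175/484

Total count: 33 + 10 + 10 + 13 + 1 + 22 + 5 = 94.
Total exposure: 7 + 2 + 2 + 3 + 1 + 6 + 4 = 25 weeks.
After the first batch: Gamma(6 + 94, 12 + 25) = Gamma(100, 37).
Total count: 3 + 1 + 3 + 0 + 2 + 0 + 0 = 9.
Total exposure: 7 weeks.
After the second batch: Gamma(100 + 9, 37 + 7) = Gamma(109, 44).
The posterior predictive for a window of length T is Negative Binomial with variance T·α'·(β'+T)/β'² = 6·109·50/1936 = 8175/484.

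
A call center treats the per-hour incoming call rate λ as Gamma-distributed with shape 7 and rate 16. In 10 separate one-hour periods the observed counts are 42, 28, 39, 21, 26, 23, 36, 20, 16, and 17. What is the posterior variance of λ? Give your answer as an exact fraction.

275/676

Total count: 42 + 28 + 39 + 21 + 26 + 23 + 36 + 20 + 16 + 17 = 268.
Total exposure: 10 hours.
Conjugate update: add total count to the shape and total exposure to the rate, giving Gamma(275, 26).
Posterior variance = α'/β'² = 275/676.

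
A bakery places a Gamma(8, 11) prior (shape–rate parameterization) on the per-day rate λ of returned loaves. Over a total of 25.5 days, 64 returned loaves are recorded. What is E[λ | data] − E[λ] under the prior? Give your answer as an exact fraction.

1000/803

Total count 64 over total exposure 25.5 days.
Posterior: α' = 8 + 64 = 72, β' = 11 + 25.5 = 73/2.
Posterior mean = 72/(73/2) = 144/73; prior mean = 8/11 = 8/11. Difference = 144/73 − 8/11 = 1000/803.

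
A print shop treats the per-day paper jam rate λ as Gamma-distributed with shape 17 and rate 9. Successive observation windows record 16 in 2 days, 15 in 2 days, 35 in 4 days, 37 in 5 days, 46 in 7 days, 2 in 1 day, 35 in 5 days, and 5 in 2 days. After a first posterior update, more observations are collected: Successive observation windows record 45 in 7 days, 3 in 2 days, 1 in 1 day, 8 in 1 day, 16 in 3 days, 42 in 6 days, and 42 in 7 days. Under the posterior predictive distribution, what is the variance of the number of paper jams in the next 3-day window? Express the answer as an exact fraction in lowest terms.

73365/4096

Total count: 16 + 15 + 35 + 37 + 46 + 2 + 35 + 5 = 191.
Total exposure: 2 + 2 + 4 + 5 + 7 + 1 + 5 + 2 = 28 days.
After the first batch: Gamma(17 + 191, 9 + 28) = Gamma(208, 37).
Total count: 45 + 3 + 1 + 8 + 16 + 42 + 42 = 157.
Total exposure: 7 + 2 + 1 + 1 + 3 + 6 + 7 = 27 days.
After the second batch: Gamma(208 + 157, 37 + 27) = Gamma(365, 64).
The posterior predictive for a window of length T is Negative Binomial with variance T·α'·(β'+T)/β'² = 3·365·67/4096 = 73365/4096.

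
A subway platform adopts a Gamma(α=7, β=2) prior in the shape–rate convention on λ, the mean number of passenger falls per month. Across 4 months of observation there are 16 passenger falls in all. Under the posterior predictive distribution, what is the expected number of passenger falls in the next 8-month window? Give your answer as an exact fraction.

92/3

Total count 16 over total exposure 4 months.
By Gamma–Poisson conjugacy, the posterior is Gamma(α + Σx, β + Σt) = Gamma(7 + 16, 2 + 4) = Gamma(23, 6).
Predictive mean over an 8-month window = T·E[λ|data] = 8·23/6 = 92/3.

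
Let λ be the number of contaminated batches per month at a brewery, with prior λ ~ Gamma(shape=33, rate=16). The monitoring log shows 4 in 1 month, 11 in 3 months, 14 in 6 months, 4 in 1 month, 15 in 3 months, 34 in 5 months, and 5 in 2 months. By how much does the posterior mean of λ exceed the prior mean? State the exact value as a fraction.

699/592

Total count: 4 + 11 + 14 + 4 + 15 + 34 + 5 = 87.
Total exposure: 1 + 3 + 6 + 1 + 3 + 5 + 2 = 21 months.
Gamma(α, β) with Poisson data over total exposure Σt gives posterior Gamma(α+Σx, β+Σt) = Gamma(120, 37).
Posterior mean = 120/37 = 120/37; prior mean = 33/16 = 33/16. Difference = 120/37 − 33/16 = 699/592.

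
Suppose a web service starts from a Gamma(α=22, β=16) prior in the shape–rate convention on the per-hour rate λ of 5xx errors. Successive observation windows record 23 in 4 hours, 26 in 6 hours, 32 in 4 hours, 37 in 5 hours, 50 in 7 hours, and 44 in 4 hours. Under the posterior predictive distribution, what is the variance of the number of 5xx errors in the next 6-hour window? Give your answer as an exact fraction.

18252/529

Total count: 23 + 26 + 32 + 37 + 50 + 44 = 212.
Total exposure: 4 + 6 + 4 + 5 + 7 + 4 = 30 hours.
The Gamma prior is conjugate for the Poisson rate, so λ | data ~ Gamma(22+212, 16+30) = Gamma(234, 46).
The posterior predictive for a window of length T is Negative Binomial with variance T·α'·(β'+T)/β'² = 6·234·52/2116 = 18252/529.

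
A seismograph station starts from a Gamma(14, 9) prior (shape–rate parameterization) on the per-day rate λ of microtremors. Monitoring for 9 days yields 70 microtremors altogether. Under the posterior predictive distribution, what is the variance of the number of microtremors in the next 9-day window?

63

Total count 70 over total exposure 9 days.
The Gamma prior is conjugate for the Poisson rate, so λ | data ~ Gamma(14+70, 9+9) = Gamma(84, 18).
The posterior predictive for a window of length T is Negative Binomial with variance T·α'·(β'+T)/β'² = 9·84·27/324 = 63.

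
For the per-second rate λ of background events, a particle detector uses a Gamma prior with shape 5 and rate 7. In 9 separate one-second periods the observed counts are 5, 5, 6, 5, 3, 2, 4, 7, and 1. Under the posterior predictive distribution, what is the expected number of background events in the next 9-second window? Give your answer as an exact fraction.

387/16

Total count: 5 + 5 + 6 + 5 + 3 + 2 + 4 + 7 + 1 = 38.
Total exposure: 9 seconds.
By Gamma–Poisson conjugacy, the posterior is Gamma(α + Σx, β + Σt) = Gamma(5 + 38, 7 + 9) = Gamma(43, 16).
Predictive mean over a 9-second window = T·E[λ|data] = 9·43/16 = 387/16.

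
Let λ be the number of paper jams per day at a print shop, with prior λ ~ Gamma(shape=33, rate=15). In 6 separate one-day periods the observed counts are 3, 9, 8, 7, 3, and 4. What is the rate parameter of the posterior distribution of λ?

Total count: 3 + 9 + 8 + 7 + 3 + 4 = 34.
Total exposure: 6 days.
Posterior: α' = 33 + 34 = 67, β' = 15 + 6 = 21.

21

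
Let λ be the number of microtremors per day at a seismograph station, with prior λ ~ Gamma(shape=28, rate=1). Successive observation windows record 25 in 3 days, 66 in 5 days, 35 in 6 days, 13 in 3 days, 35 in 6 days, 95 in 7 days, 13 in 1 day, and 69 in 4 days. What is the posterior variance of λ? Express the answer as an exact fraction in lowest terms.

379/1296

Total count: 25 + 66 + 35 + 13 + 35 + 95 + 13 + 69 = 351.
Total exposure: 3 + 5 + 6 + 3 + 6 + 7 + 1 + 4 = 35 days.
The Gamma prior is conjugate for the Poisson rate, so λ | data ~ Gamma(28+351, 1+35) = Gamma(379, 36).
Posterior variance = α'/β'² = 379/1296.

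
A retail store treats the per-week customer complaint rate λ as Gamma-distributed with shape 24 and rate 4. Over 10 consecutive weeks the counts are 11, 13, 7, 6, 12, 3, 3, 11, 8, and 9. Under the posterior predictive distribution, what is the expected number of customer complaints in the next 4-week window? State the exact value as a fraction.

214/7

Total count: 11 + 13 + 7 + 6 + 12 + 3 + 3 + 11 + 8 + 9 = 83.
Total exposure: 10 weeks.
Gamma(α, β) with Poisson data over total exposure Σt gives posterior Gamma(α+Σx, β+Σt) = Gamma(107, 14).
Predictive mean over a 4-week window = T·E[λ|data] = 4·107/14 = 214/7.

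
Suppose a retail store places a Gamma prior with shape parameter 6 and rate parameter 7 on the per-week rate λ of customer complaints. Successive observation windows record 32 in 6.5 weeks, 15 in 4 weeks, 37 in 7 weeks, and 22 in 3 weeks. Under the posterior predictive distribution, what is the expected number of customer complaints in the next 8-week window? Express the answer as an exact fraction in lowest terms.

Total count: 32 + 15 + 37 + 22 = 106.
Total exposure: 6.5 + 4 + 7 + 3 = 20.5 weeks.
Posterior: α' = 6 + 106 = 112, β' = 7 + 20.5 = 55/2.
Predictive mean over an 8-week window = T·E[λ|data] = 8·112/(55/2) = 1792/55.

1792/55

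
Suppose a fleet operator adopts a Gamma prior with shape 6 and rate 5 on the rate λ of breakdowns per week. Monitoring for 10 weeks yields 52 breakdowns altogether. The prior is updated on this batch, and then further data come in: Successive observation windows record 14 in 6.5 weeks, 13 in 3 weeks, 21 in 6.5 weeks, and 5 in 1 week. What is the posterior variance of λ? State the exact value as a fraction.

Total count 52 over total exposure 10 weeks.
After the first batch: Gamma(6 + 52, 5 + 10) = Gamma(58, 15).
Total count: 14 + 13 + 21 + 5 = 53.
Total exposure: 6.5 + 3 + 6.5 + 1 = 17 weeks.
After the second batch: Gamma(58 + 53, 15 + 17) = Gamma(111, 32).
Posterior variance = α'/β'² = 111/1024.

111/1024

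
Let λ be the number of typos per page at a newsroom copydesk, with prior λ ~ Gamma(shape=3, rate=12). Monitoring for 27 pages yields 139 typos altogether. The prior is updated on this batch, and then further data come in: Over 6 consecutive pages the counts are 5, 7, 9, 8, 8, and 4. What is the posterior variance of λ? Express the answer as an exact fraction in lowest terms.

61/675

Total count 139 over total exposure 27 pages.
After the first batch: Gamma(3 + 139, 12 + 27) = Gamma(142, 39).
Total count: 5 + 7 + 9 + 8 + 8 + 4 = 41.
Total exposure: 6 pages.
After the second batch: Gamma(142 + 41, 39 + 6) = Gamma(183, 45).
Posterior variance = α'/β'² = 183/2025 = 61/675.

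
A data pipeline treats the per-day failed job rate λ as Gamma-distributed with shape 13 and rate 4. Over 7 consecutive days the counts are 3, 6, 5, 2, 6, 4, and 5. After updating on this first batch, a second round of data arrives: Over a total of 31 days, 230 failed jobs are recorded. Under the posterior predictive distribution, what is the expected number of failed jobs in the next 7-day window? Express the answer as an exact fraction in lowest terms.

137/3

Total count: 3 + 6 + 5 + 2 + 6 + 4 + 5 = 31.
Total exposure: 7 days.
After the first batch: Gamma(13 + 31, 4 + 7) = Gamma(44, 11).
Total count 230 over total exposure 31 days.
After the second batch: Gamma(44 + 230, 11 + 31) = Gamma(274, 42).
Predictive mean over a 7-day window = T·E[λ|data] = 7·274/42 = 137/3.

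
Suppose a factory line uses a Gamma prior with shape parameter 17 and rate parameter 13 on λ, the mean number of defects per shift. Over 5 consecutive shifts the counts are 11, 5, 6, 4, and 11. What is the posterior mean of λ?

Total count: 11 + 5 + 6 + 4 + 11 = 37.
Total exposure: 5 shifts.
By Gamma–Poisson conjugacy, the posterior is Gamma(α + Σx, β + Σt) = Gamma(17 + 37, 13 + 5) = Gamma(54, 18).
Posterior mean = α'/β' = 54/18 = 3.

3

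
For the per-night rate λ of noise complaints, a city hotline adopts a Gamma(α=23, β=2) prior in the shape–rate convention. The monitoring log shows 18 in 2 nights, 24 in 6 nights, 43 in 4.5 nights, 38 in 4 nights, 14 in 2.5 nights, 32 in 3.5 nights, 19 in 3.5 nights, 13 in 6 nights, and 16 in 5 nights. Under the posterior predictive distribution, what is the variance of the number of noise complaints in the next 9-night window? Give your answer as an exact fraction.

Total count: 18 + 24 + 43 + 38 + 14 + 32 + 19 + 13 + 16 = 217.
Total exposure: 2 + 6 + 4.5 + 4 + 2.5 + 3.5 + 3.5 + 6 + 5 = 37 nights.
Gamma(α, β) with Poisson data over total exposure Σt gives posterior Gamma(α+Σx, β+Σt) = Gamma(240, 39).
The posterior predictive for a window of length T is Negative Binomial with variance T·α'·(β'+T)/β'² = 9·240·48/1521 = 11520/169.

11520/169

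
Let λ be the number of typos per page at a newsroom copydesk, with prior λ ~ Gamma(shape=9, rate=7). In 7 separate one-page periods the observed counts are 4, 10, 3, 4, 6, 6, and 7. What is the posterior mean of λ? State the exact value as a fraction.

Total count: 4 + 10 + 3 + 4 + 6 + 6 + 7 = 40.
Total exposure: 7 pages.
The Gamma prior is conjugate for the Poisson rate, so λ | data ~ Gamma(9+40, 7+7) = Gamma(49, 14).
Posterior mean = α'/β' = 49/14 = 7/2.

7/2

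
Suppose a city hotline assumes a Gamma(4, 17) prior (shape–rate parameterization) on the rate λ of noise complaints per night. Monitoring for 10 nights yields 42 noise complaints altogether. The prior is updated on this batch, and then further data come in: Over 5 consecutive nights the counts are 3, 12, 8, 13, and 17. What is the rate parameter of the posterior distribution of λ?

Total count 42 over total exposure 10 nights.
After the first batch: Gamma(4 + 42, 17 + 10) = Gamma(46, 27).
Total count: 3 + 12 + 8 + 13 + 17 = 53.
Total exposure: 5 nights.
After the second batch: Gamma(46 + 53, 27 + 5) = Gamma(99, 32).

32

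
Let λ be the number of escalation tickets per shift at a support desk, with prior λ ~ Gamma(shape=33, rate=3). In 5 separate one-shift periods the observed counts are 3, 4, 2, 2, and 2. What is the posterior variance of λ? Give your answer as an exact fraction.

Total count: 3 + 4 + 2 + 2 + 2 = 13.
Total exposure: 5 shifts.
Conjugate update: add total count to the shape and total exposure to the rate, giving Gamma(46, 8).
Posterior variance = α'/β'² = 46/64 = 23/32.

23/32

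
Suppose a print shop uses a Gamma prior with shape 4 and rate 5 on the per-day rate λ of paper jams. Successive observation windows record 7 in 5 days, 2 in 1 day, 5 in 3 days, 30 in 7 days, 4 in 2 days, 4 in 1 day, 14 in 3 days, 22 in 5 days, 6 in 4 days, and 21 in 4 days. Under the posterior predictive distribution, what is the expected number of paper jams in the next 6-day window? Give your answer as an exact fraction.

Total count: 7 + 2 + 5 + 30 + 4 + 4 + 14 + 22 + 6 + 21 = 115.
Total exposure: 5 + 1 + 3 + 7 + 2 + 1 + 3 + 5 + 4 + 4 = 35 days.
Conjugate update: add total count to the shape and total exposure to the rate, giving Gamma(119, 40).
Predictive mean over a 6-day window = T·E[λ|data] = 6·119/40 = 357/20.

357/20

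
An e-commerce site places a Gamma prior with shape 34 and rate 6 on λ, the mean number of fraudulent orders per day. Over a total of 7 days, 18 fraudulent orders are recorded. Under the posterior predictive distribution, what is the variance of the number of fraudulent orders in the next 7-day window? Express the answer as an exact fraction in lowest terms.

Total count 18 over total exposure 7 days.
Posterior: α' = 34 + 18 = 52, β' = 6 + 7 = 13.
The posterior predictive for a window of length T is Negative Binomial with variance T·α'·(β'+T)/β'² = 7·52·20/169 = 560/13.

560/13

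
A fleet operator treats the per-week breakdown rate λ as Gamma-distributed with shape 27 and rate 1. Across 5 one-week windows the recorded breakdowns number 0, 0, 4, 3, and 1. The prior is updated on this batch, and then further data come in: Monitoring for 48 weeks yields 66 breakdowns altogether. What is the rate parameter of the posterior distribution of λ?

Total count: 0 + 0 + 4 + 3 + 1 = 8.
Total exposure: 5 weeks.
After the first batch: Gamma(27 + 8, 1 + 5) = Gamma(35, 6).
Total count 66 over total exposure 48 weeks.
After the second batch: Gamma(35 + 66, 6 + 48) = Gamma(101, 54).

54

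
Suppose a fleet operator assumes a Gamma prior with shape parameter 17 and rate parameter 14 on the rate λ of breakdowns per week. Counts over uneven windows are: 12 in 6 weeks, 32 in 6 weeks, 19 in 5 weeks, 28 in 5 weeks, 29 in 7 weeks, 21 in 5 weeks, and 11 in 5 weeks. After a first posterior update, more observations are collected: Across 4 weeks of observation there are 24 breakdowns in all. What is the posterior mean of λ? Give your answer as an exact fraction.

193/57

Total count: 12 + 32 + 19 + 28 + 29 + 21 + 11 = 152.
Total exposure: 6 + 6 + 5 + 5 + 7 + 5 + 5 = 39 weeks.
After the first batch: Gamma(17 + 152, 14 + 39) = Gamma(169, 53).
Total count 24 over total exposure 4 weeks.
After the second batch: Gamma(169 + 24, 53 + 4) = Gamma(193, 57).
Posterior mean = α'/β' = 193/57.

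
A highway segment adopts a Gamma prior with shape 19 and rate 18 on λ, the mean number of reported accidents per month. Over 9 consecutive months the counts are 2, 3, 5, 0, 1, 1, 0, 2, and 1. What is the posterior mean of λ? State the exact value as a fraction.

34/27

Total count: 2 + 3 + 5 + 0 + 1 + 1 + 0 + 2 + 1 = 15.
Total exposure: 9 months.
Gamma(α, β) with Poisson data over total exposure Σt gives posterior Gamma(α+Σx, β+Σt) = Gamma(34, 27).
Posterior mean = α'/β' = 34/27.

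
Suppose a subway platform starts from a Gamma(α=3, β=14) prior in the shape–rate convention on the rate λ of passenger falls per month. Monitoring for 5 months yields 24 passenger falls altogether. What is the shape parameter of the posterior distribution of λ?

Total count 24 over total exposure 5 months.
Conjugate update: add total count to the shape and total exposure to the rate, giving Gamma(27, 19).

27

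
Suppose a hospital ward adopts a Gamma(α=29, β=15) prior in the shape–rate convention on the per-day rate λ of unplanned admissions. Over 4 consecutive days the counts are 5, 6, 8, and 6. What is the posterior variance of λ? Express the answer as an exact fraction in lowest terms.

54/361

Total count: 5 + 6 + 8 + 6 = 25.
Total exposure: 4 days.
Conjugate update: add total count to the shape and total exposure to the rate, giving Gamma(54, 19).
Posterior variance = α'/β'² = 54/361.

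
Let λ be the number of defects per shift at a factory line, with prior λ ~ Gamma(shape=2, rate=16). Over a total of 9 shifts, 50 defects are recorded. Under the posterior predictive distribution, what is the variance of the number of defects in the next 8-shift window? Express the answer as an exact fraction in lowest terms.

13728/625

Total count 50 over total exposure 9 shifts.
Posterior: α' = 2 + 50 = 52, β' = 16 + 9 = 25.
The posterior predictive for a window of length T is Negative Binomial with variance T·α'·(β'+T)/β'² = 8·52·33/625 = 13728/625.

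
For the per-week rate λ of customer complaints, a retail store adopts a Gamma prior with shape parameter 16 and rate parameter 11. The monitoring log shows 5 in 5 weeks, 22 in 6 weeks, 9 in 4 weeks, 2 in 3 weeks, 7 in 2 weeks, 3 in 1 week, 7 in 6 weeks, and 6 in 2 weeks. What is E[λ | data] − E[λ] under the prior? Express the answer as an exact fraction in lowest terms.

207/440

Total count: 5 + 22 + 9 + 2 + 7 + 3 + 7 + 6 = 61.
Total exposure: 5 + 6 + 4 + 3 + 2 + 1 + 6 + 2 = 29 weeks.
Gamma(α, β) with Poisson data over total exposure Σt gives posterior Gamma(α+Σx, β+Σt) = Gamma(77, 40).
Posterior mean = 77/40 = 77/40; prior mean = 16/11 = 16/11. Difference = 77/40 − 16/11 = 207/440.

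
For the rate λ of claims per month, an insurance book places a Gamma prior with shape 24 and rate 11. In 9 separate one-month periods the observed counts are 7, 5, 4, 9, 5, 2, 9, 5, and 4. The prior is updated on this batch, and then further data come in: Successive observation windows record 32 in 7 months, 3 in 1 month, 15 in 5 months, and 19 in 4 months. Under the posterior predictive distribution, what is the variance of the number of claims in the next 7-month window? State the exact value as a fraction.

44044/1369

Total count: 7 + 5 + 4 + 9 + 5 + 2 + 9 + 5 + 4 = 50.
Total exposure: 9 months.
After the first batch: Gamma(24 + 50, 11 + 9) = Gamma(74, 20).
Total count: 32 + 3 + 15 + 19 = 69.
Total exposure: 7 + 1 + 5 + 4 = 17 months.
After the second batch: Gamma(74 + 69, 20 + 17) = Gamma(143, 37).
The posterior predictive for a window of length T is Negative Binomial with variance T·α'·(β'+T)/β'² = 7·143·44/1369 = 44044/1369.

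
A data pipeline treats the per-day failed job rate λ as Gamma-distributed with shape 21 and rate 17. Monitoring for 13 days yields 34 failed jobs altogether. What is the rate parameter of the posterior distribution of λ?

30

Total count 34 over total exposure 13 days.
Gamma(α, β) with Poisson data over total exposure Σt gives posterior Gamma(α+Σx, β+Σt) = Gamma(55, 30).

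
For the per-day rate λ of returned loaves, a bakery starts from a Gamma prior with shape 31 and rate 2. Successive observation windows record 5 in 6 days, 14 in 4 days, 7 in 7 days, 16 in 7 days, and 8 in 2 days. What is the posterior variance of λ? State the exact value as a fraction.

Total count: 5 + 14 + 7 + 16 + 8 = 50.
Total exposure: 6 + 4 + 7 + 7 + 2 = 26 days.
Posterior: α' = 31 + 50 = 81, β' = 2 + 26 = 28.
Posterior variance = α'/β'² = 81/784.

81/784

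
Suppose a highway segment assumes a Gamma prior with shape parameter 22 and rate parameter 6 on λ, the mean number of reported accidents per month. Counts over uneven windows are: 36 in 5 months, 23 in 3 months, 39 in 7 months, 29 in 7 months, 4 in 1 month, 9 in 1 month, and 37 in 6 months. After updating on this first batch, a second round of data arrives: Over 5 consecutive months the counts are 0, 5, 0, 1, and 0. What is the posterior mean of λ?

Total count: 36 + 23 + 39 + 29 + 4 + 9 + 37 = 177.
Total exposure: 5 + 3 + 7 + 7 + 1 + 1 + 6 = 30 months.
After the first batch: Gamma(22 + 177, 6 + 30) = Gamma(199, 36).
Total count: 0 + 5 + 0 + 1 + 0 = 6.
Total exposure: 5 months.
After the second batch: Gamma(199 + 6, 36 + 5) = Gamma(205, 41).
Posterior mean = α'/β' = 205/41 = 5.

5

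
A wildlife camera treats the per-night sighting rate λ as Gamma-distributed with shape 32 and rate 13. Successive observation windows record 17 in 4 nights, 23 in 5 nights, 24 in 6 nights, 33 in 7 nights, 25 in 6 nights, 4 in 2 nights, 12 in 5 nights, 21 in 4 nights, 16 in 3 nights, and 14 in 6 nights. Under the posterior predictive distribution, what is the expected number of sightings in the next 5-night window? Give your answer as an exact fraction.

Total count: 17 + 23 + 24 + 33 + 25 + 4 + 12 + 21 + 16 + 14 = 189.
Total exposure: 4 + 5 + 6 + 7 + 6 + 2 + 5 + 4 + 3 + 6 = 48 nights.
Posterior: α' = 32 + 189 = 221, β' = 13 + 48 = 61.
Predictive mean over a 5-night window = T·E[λ|data] = 5·221/61 = 1105/61.

1105/61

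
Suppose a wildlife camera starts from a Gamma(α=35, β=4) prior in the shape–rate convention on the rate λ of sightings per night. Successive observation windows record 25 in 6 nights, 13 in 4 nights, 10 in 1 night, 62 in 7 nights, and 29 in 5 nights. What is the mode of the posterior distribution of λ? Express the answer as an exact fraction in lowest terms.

173/27

Total count: 25 + 13 + 10 + 62 + 29 = 139.
Total exposure: 6 + 4 + 1 + 7 + 5 = 23 nights.
Posterior: α' = 35 + 139 = 174, β' = 4 + 23 = 27.
Posterior mode = (α'−1)/β' = 173/27.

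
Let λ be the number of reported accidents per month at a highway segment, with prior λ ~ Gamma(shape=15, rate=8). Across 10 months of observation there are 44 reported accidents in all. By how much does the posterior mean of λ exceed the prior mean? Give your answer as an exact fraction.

101/72

Total count 44 over total exposure 10 months.
Gamma(α, β) with Poisson data over total exposure Σt gives posterior Gamma(α+Σx, β+Σt) = Gamma(59, 18).
Posterior mean = 59/18 = 59/18; prior mean = 15/8 = 15/8. Difference = 59/18 − 15/8 = 101/72.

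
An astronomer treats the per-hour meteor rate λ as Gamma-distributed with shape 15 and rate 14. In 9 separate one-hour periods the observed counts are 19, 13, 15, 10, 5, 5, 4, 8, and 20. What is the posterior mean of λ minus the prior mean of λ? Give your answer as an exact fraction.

1251/322

Total count: 19 + 13 + 15 + 10 + 5 + 5 + 4 + 8 + 20 = 99.
Total exposure: 9 hours.
Gamma(α, β) with Poisson data over total exposure Σt gives posterior Gamma(α+Σx, β+Σt) = Gamma(114, 23).
Posterior mean = 114/23 = 114/23; prior mean = 15/14 = 15/14. Difference = 114/23 − 15/14 = 1251/322.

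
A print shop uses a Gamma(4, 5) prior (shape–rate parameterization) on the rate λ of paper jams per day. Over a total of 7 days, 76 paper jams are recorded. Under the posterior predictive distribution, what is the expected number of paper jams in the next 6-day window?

40

Total count 76 over total exposure 7 days.
Posterior: α' = 4 + 76 = 80, β' = 5 + 7 = 12.
Predictive mean over a 6-day window = T·E[λ|data] = 6·80/12 = 40.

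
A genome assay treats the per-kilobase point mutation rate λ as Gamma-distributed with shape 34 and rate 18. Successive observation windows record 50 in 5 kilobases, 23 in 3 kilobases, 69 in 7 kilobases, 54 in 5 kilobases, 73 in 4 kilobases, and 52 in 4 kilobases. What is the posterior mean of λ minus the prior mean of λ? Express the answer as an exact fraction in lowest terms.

Total count: 50 + 23 + 69 + 54 + 73 + 52 = 321.
Total exposure: 5 + 3 + 7 + 5 + 4 + 4 = 28 kilobases.
By Gamma–Poisson conjugacy, the posterior is Gamma(α + Σx, β + Σt) = Gamma(34 + 321, 18 + 28) = Gamma(355, 46).
Posterior mean = 355/46 = 355/46; prior mean = 34/18 = 17/9. Difference = 355/46 − 17/9 = 2413/414.

2413/414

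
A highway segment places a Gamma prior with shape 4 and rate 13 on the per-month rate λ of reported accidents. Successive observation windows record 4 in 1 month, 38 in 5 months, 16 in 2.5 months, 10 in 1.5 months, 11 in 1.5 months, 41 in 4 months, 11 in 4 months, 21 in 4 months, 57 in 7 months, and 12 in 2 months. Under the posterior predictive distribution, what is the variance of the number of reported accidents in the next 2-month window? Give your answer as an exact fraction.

85500/8281

Total count: 4 + 38 + 16 + 10 + 11 + 41 + 11 + 21 + 57 + 12 = 221.
Total exposure: 1 + 5 + 2.5 + 1.5 + 1.5 + 4 + 4 + 4 + 7 + 2 = 32.5 months.
Conjugate update: add total count to the shape and total exposure to the rate, giving Gamma(225, 91/2).
The posterior predictive for a window of length T is Negative Binomial with variance T·α'·(β'+T)/β'² = 2·225·(95/2)/(8281/4) = 85500/8281.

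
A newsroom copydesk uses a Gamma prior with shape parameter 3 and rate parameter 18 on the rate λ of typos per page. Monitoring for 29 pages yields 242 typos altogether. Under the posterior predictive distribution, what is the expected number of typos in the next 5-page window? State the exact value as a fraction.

1225/47

Total count 242 over total exposure 29 pages.
The Gamma prior is conjugate for the Poisson rate, so λ | data ~ Gamma(3+242, 18+29) = Gamma(245, 47).
Predictive mean over a 5-page window = T·E[λ|data] = 5·245/47 = 1225/47.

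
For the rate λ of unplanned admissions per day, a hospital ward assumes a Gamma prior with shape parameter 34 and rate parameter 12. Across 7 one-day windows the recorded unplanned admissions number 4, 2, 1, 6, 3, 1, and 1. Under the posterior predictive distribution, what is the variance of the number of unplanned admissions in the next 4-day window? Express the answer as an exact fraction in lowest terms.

Total count: 4 + 2 + 1 + 6 + 3 + 1 + 1 = 18.
Total exposure: 7 days.
Conjugate update: add total count to the shape and total exposure to the rate, giving Gamma(52, 19).
The posterior predictive for a window of length T is Negative Binomial with variance T·α'·(β'+T)/β'² = 4·52·23/361 = 4784/361.

4784/361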